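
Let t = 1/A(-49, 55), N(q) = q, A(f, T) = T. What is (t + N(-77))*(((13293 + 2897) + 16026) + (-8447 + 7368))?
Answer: -131834058/55 ≈ -2.3970e+6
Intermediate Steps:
t = 1/55 ≈ 0.018182
(t + N(-77))*(((13293 + 2897) + 16026) + (-8447 + 7368)) = (1/55 - 77)*(((13293 + 2897) + 16026) + (-8447 + 7368)) = -4234*((16190 + 16026) - 1079)/55 = -4234*(32216 - 1079)/55 = -4234/55*31137 = -131834058/55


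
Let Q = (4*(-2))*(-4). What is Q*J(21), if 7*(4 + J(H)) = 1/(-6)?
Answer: -2704/21 ≈ -128.76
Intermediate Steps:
J(H) = -169/42 (J(H) = -4 + (⅐)/(-6) = -4 + (⅐)*(-⅙) = -4 - 1/42 = -169/42)
Q = 32 (Q = -8*(-4) = 32)
Q*J(21) = 32*(-169/42) = -2704/21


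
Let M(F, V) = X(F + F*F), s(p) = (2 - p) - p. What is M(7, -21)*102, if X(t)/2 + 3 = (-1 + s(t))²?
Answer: 2512872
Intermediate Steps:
s(p) = 2 - 2*p
X(t) = -6 + 2*(1 - 2*t)² (X(t) = -6 + 2*(-1 + (2 - 2*t))² = -6 + 2*(1 - 2*t)²)
M(F, V) = -6 + 2*(-1 + 2*F + 2*F²)² (M(F, V) = -6 + 2*(-1 + 2*(F + F*F))² = -6 + 2*(-1 + 2*(F + F²))² = -6 + 2*(-1 + (2*F + 2*F²))² = -6 + 2*(-1 + 2*F + 2*F²)²)
M(7, -21)*102 = (-6 + 2*(-1 + 2*7*(1 + 7))²)*102 = (-6 + 2*(-1 + 2*7*8)²)*102 = (-6 + 2*(-1 + 112)²)*102 = (-6 + 2*111²)*102 = (-6 + 2*12321)*102 = (-6 + 24642)*102 = 24636*102 = 2512872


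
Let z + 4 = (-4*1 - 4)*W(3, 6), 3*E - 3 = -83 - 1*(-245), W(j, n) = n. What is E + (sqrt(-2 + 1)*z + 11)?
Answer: 66 - 52*I ≈ 66.0 - 52.0*I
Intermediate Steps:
E = 55 (E = 1 + (-83 - 1*(-245))/3 = 1 + (-83 + 245)/3 = 1 + (1/3)*162 = 1 + 54 = 55)
z = -52 (z = -4 + (-4*1 - 4)*6 = -4 + (-4 - 4)*6 = -4 - 8*6 = -4 - 48 = -52)
E + (sqrt(-2 + 1)*z + 11) = 55 + (sqrt(-2 + 1)*(-52) + 11) = 55 + (sqrt(-1)*(-52) + 11) = 55 + (I*(-52) + 11) = 55 + (-52*I + 11) = 55 + (11 - 52*I) = 66 - 52*I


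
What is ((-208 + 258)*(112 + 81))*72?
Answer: 694800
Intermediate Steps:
((-208 + 258)*(112 + 81))*72 = (50*193)*72 = 9650*72 = 694800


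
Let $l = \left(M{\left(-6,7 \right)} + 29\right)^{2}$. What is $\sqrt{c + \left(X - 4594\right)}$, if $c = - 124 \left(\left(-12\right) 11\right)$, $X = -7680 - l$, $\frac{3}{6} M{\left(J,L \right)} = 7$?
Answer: $\sqrt{2245} \approx 47.381$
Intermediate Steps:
$M{\left(J,L \right)} = 14$ ($M{\left(J,L \right)} = 2 \cdot 7 = 14$)
$l = 1849$ ($l = \left(14 + 29\right)^{2} = 43^{2} = 1849$)
$X = -9529$ ($X = -7680 - 1849 = -9529$)
$c = 16368$ ($c = \left(-124\right) \left(-132\right) = 16368$)
$\sqrt{c + \left(X - 4594\right)} = \sqrt{16368 - 14123} = \sqrt{2245}$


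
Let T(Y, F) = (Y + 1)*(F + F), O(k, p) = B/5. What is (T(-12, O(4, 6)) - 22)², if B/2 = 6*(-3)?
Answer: 465124/25 ≈ 18605.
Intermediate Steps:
B = -36 (B = 2*(6*(-3)) = 2*(-18) = -36)
O(k, p) = -36/5
T(Y, F) = 2*F*(1 + Y) (T(Y, F) = (1 + Y)*(2*F) = 2*F*(1 + Y))
(T(-12, O(4, 6)) - 22)² = (2*(-36/5)*(1 - 12) - 22)² = (2*(-36/5)*(-11) - 22)² = (792/5 - 22)² = (682/5)² = 465124/25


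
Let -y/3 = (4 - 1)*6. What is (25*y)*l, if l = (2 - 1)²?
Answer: -1350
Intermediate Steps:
y = -54 (y = -3*(4 - 1)*6 = -9*6 = -3*18 = -54)
l = 1 (l = 1² = 1)
(25*y)*l = (25*(-54))*1 = -1350*1 = -1350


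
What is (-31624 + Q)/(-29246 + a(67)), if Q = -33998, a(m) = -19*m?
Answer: 21874/10173 ≈ 2.1502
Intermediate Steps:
(-31624 + Q)/(-29246 + a(67)) = (-31624 - 33998)/(-29246 - 19*67) = -65622/(-29246 - 1273) = -65622/(-30519) = -65622*(-1/30519) = 21874/10173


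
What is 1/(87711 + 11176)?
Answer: 1/98887 ≈ 1.0113e-5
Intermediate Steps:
1/(87711 + 11176) = 1/98887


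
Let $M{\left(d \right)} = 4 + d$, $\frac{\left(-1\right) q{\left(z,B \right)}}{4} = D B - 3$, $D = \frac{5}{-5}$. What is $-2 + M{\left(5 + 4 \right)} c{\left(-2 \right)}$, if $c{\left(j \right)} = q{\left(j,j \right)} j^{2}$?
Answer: $206$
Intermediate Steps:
$D = -1$ ($D = 5 \left(- \frac{1}{5}\right) = -1$)
$q{\left(z,B \right)} = 12 + 4 B$ ($q{\left(z,B \right)} = - 4 \left(- B - 3\right) = - 4 \left(-3 - B\right) = 12 + 4 B$)
$c{\left(j \right)} = j^{2} \left(12 + 4 j\right)$ ($c{\left(j \right)} = \left(12 + 4 j\right) j^{2} = j^{2} \left(12 + 4 j\right)$)
$-2 + M{\left(5 + 4 \right)} c{\left(-2 \right)} = -2 + \left(4 + \left(5 + 4\right)\right) 4 \left(-2\right)^{2} \left(3 - 2\right) = -2 + \left(4 + 9\right) 4 \cdot 4 \cdot 1 = -2 + 13 \cdot 16 = -2 + 208 = 206$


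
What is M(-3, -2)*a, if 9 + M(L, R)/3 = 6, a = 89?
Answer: -801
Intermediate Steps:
M(L, R) = -9 (M(L, R) = -27 + 3*6 = -27 + 18 = -9)
M(-3, -2)*a = -9*89 = -801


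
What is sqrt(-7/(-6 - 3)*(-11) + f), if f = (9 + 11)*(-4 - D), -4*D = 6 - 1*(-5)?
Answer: I*sqrt(302)/3 ≈ 5.7927*I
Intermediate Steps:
D = -11/4 (D = -(6 - 1*(-5))/4 = -(6 + 5)/4 = -1/4*11 = -11/4 ≈ -2.7500)
f = -25 (f = (9 + 11)*(-4 - 1*(-11/4)) = 20*(-4 + 11/4) = 20*(-5/4) = -25)
sqrt(-7/(-6 - 3)*(-11) + f) = sqrt(-7/(-6 - 3)*(-11) - 25) = sqrt(-7/(-9)*(-11) - 25) = sqrt(-7*(-1/9)*(-11) - 25) = sqrt(-(-7)*(-11)/9 - 25) = sqrt(-1*77/9 - 25) = sqrt(-77/9 - 25) = sqrt(-302/9) = I*sqrt(302)/3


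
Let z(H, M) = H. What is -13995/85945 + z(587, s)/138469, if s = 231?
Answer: -377484788/2380143641 ≈ -0.15860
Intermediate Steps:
-13995/85945 + z(587, s)/138469 = -13995/85945 + 587/138469 = -13995*1/85945 + 587*(1/138469) = -2799/17189 + 587/138469 = -377484788/2380143641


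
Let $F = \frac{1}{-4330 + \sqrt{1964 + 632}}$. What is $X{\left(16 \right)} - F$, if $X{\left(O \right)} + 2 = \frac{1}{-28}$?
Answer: $- \frac{133552261}{65612064} + \frac{\sqrt{649}}{9373152} \approx -2.0355$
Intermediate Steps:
$X{\left(O \right)} = - \frac{57}{28}$ ($X{\left(O \right)} = -2 + \frac{1}{-28} = -2 - \frac{1}{28} = - \frac{57}{28}$)
$F = \frac{1}{-4330 + 2 \sqrt{649}}$ ($F = \frac{1}{-4330 + \sqrt{2596}} = \frac{1}{-4330 + 2 \sqrt{649}} \approx -0.0002337$)
$X{\left(16 \right)} - F = - \frac{57}{28} - \left(- \frac{2165}{9373152} - \frac{\sqrt{649}}{9373152}\right) = - \frac{57}{28} + \left(\frac{2165}{9373152} + \frac{\sqrt{649}}{9373152}\right) = - \frac{133552261}{65612064} + \frac{\sqrt{649}}{9373152}$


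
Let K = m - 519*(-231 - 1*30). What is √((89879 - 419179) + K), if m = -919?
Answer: 6*I*√5410 ≈ 441.32*I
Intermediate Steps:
K = 134540 (K = -919 - 519*(-231 - 1*30) = -919 - 519*(-231 - 30) = -919 - 519*(-261) = -919 + 135459 = 134540)
√((89879 - 419179) + K) = √((89879 - 419179) + 134540) = √(-329300 + 134540) = √(-194760) = 6*I*√5410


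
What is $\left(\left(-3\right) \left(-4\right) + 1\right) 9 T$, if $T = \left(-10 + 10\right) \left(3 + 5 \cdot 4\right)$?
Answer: $0$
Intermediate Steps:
$T = 0$ ($T = 0 \left(3 + 20\right) = 0 \cdot 23 = 0$)
$\left(\left(-3\right) \left(-4\right) + 1\right) 9 T = \left(\left(-3\right) \left(-4\right) + 1\right) 9 \cdot 0 = \left(12 + 1\right) 9 \cdot 0 = 13 \cdot 9 \cdot 0 = 117 \cdot 0 = 0$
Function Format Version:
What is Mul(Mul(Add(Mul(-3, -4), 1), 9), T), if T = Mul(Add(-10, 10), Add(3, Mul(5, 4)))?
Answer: 0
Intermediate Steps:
T = 0 (T = Mul(0, Add(3, 20)) = Mul(0, 23) = 0)
Mul(Mul(Add(Mul(-3, -4), 1), 9), T) = Mul(Mul(Add(Mul(-3, -4), 1), 9), 0) = Mul(Mul(Add(12, 1), 9), 0) = Mul(Mul(13, 9), 0) = Mul(117, 0) = 0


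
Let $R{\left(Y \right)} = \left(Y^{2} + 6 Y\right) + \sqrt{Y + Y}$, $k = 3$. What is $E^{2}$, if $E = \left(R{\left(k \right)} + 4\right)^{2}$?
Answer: $\left(31 + \sqrt{6}\right)^{4} \approx 1.2519 \cdot 10^{6}$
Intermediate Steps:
$R{\left(Y \right)} = Y^{2} + 6 Y + \sqrt{2} \sqrt{Y}$ ($R{\left(Y \right)} = \left(Y^{2} + 6 Y\right) + \sqrt{2 Y} = \left(Y^{2} + 6 Y\right) + \sqrt{2} \sqrt{Y} = Y^{2} + 6 Y + \sqrt{2} \sqrt{Y}$)
$E = \left(31 + \sqrt{6}\right)^{2}$ ($E = \left(\left(3^{2} + 6 \cdot 3 + \sqrt{2} \sqrt{3}\right) + 4\right)^{2} = \left(\left(9 + 18 + \sqrt{6}\right) + 4\right)^{2} = \left(\left(27 + \sqrt{6}\right) + 4\right)^{2} = \left(31 + \sqrt{6}\right)^{2} \approx 1118.9$)
$E^{2} = \left(\left(31 + \sqrt{6}\right)^{2}\right)^{2} = \left(31 + \sqrt{6}\right)^{4}$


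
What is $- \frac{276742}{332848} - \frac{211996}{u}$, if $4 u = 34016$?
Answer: $- \frac{4557241161}{176908712} \approx -25.76$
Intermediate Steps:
$u = 8504$ ($u = \frac{1}{4} \cdot 34016 = 8504$)
$- \frac{276742}{332848} - \frac{211996}{u} = - \frac{276742}{332848} - \frac{211996}{8504} = \left(-276742\right) \frac{1}{332848} - \frac{52999}{2126} = - \frac{138371}{166424} - \frac{52999}{2126} = - \frac{4557241161}{176908712}$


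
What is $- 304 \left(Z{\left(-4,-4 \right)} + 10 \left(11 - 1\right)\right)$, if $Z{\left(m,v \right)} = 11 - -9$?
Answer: $-36480$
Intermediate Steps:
$Z{\left(m,v \right)} = 20$ ($Z{\left(m,v \right)} = 11 + 9 = 20$)
$- 304 \left(Z{\left(-4,-4 \right)} + 10 \left(11 - 1\right)\right) = - 304 \left(20 + 10 \left(11 - 1\right)\right) = - 304 \left(20 + 10 \cdot 10\right) = - 304 \left(20 + 100\right) = \left(-304\right) 120 = -36480$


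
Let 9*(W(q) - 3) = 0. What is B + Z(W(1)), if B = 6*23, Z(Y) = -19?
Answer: 119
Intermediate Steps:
W(q) = 3 (W(q) = 3 + (1/9)*0 = 3 + 0 = 3)
B = 138
B + Z(W(1)) = 138 - 19 = 119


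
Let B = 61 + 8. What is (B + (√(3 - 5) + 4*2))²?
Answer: (77 + I*√2)² ≈ 5927.0 + 217.79*I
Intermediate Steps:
B = 69
(B + (√(3 - 5) + 4*2))² = (69 + (√(3 - 5) + 4*2))² = (69 + (√(-2) + 8))² = (69 + (I*√2 + 8))² = (69 + (8 + I*√2))² = (77 + I*√2)²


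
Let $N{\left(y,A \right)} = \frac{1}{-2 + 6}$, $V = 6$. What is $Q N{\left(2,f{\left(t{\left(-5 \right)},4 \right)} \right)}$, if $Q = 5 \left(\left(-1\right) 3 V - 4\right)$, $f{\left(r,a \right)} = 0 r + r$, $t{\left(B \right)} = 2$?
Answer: $- \frac{55}{2} \approx -27.5$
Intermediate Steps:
$f{\left(r,a \right)} = r$ ($f{\left(r,a \right)} = 0 + r = r$)
$N{\left(y,A \right)} = \frac{1}{4}$
$Q = -110$ ($Q = 5 \left(\left(-1\right) 3 \cdot 6 - 4\right) = 5 \left(\left(-3\right) 6 - 4\right) = 5 \left(-18 - 4\right) = 5 \left(-22\right) = -110$)
$Q N{\left(2,f{\left(t{\left(-5 \right)},4 \right)} \right)} = \left(-110\right) \frac{1}{4} = - \frac{55}{2}$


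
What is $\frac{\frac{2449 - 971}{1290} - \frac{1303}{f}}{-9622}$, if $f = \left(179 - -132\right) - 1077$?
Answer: $- \frac{1406509}{4753941540} \approx -0.00029586$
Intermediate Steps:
$f = -766$ ($f = \left(179 + 132\right) - 1077 = 311 - 1077 = -766$)
$\frac{\frac{2449 - 971}{1290} - \frac{1303}{f}}{-9622} = \frac{\frac{2449 - 971}{1290} - \frac{1303}{-766}}{-9622} = \left(1478 \cdot \frac{1}{1290} - - \frac{1303}{766}\right) \left(- \frac{1}{9622}\right) = \left(\frac{739}{645} + \frac{1303}{766}\right) \left(- \frac{1}{9622}\right) = \frac{1406509}{494070} \left(- \frac{1}{9622}\right) = - \frac{1406509}{4753941540}$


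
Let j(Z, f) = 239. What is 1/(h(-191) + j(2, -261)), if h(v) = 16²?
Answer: 1/495 ≈ 0.0020202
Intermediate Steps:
h(v) = 256
1/(h(-191) + j(2, -261)) = 1/(256 + 239) = 1/495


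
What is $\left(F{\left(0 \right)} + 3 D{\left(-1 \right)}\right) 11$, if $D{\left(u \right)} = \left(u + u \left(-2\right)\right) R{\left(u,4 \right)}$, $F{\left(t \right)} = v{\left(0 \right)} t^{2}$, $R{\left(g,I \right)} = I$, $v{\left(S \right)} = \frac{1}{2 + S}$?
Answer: $132$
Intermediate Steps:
$F{\left(t \right)} = \frac{t^{2}}{2}$ ($F{\left(t \right)} = \frac{t^{2}}{2 + 0} = \frac{t^{2}}{2}$)
$D{\left(u \right)} = - 4 u$ ($D{\left(u \right)} = \left(u + u \left(-2\right)\right) 4 = \left(u - 2 u\right) 4 = - u 4 = - 4 u$)
$\left(F{\left(0 \right)} + 3 D{\left(-1 \right)}\right) 11 = \left(\frac{0^{2}}{2} + 3 \left(\left(-4\right) \left(-1\right)\right)\right) 11 = \left(\frac{1}{2} \cdot 0 + 3 \cdot 4\right) 11 = \left(0 + 12\right) 11 = 12 \cdot 11 = 132$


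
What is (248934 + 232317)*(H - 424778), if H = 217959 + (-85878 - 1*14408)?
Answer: -147794588355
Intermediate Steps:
H = 117673 (H = 217959 + (-85878 - 14408) = 217959 - 100286 = 117673)
(248934 + 232317)*(H - 424778) = (248934 + 232317)*(117673 - 424778) = 481251*(-307105) = -147794588355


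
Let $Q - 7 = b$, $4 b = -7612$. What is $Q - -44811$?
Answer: $42915$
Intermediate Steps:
$b = -1903$ ($b = \frac{1}{4} \left(-7612\right) = -1903$)
$Q = -1896$ ($Q = 7 - 1903 = -1896$)
$Q - -44811 = -1896 - -44811 = -1896 + 44811 = 42915$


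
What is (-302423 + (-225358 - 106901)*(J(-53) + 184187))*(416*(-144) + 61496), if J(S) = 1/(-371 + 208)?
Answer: -15880659255812248/163 ≈ -9.7427e+13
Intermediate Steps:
J(S) = -1/163 (J(S) = 1/(-163) = -1/163)
(-302423 + (-225358 - 106901)*(J(-53) + 184187))*(416*(-144) + 61496) = (-302423 + (-225358 - 106901)*(-1/163 + 184187))*(416*(-144) + 61496) = (-302423 - 332259*30022480/163)*(-59904 + 61496) = (-302423 - 9975239182320/163)*1592 = -9975288477269/163*1592 = -15880659255812248/163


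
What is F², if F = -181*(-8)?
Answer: 2096704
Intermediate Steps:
F = 1448
F² = 1448² = 2096704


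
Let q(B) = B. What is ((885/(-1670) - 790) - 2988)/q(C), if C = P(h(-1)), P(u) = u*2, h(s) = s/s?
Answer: -1262029/668 ≈ -1889.3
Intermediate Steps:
h(s) = 1
P(u) = 2*u
C = 2 (C = 2*1 = 2)
((885/(-1670) - 790) - 2988)/q(C) = ((885/(-1670) - 790) - 2988)/2 = ((885*(-1/1670) - 790) - 2988)*(½) = ((-177/334 - 790) - 2988)*(½) = (-264037/334 - 2988)*(½) = -1262029/334*½ = -1262029/668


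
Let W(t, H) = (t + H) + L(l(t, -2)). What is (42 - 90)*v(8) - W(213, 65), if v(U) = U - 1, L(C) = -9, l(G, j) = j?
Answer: -605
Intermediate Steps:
v(U) = -1 + U
W(t, H) = -9 + H + t (W(t, H) = (t + H) - 9 = (H + t) - 9 = -9 + H + t)
(42 - 90)*v(8) - W(213, 65) = (42 - 90)*(-1 + 8) - (-9 + 65 + 213) = -48*7 - 1*269 = -336 - 269 = -605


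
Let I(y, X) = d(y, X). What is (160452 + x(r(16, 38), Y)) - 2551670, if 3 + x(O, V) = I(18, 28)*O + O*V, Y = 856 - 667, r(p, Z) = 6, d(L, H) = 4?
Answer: -2390063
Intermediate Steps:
Y = 189
I(y, X) = 4
x(O, V) = -3 + 4*O + O*V (x(O, V) = -3 + (4*O + O*V) = -3 + 4*O + O*V)
(160452 + x(r(16, 38), Y)) - 2551670 = (160452 + (-3 + 4*6 + 6*189)) - 2551670 = (160452 + (-3 + 24 + 1134)) - 2551670 = (160452 + 1155) - 2551670 = 161607 - 2551670 = -2390063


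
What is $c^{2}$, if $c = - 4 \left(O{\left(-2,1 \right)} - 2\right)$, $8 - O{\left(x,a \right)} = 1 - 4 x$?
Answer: $144$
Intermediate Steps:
$O{\left(x,a \right)} = 7 + 4 x$ ($O{\left(x,a \right)} = 8 - \left(1 - 4 x\right) = 8 + \left(-1 + 4 x\right) = 7 + 4 x$)
$c = 12$ ($c = - 4 \left(\left(7 + 4 \left(-2\right)\right) - 2\right) = - 4 \left(\left(7 - 8\right) - 2\right) = - 4 \left(-1 - 2\right) = \left(-4\right) \left(-3\right) = 12$)
$c^{2} = 12^{2} = 144$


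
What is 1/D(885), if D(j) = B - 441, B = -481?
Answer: -1/922 ≈ -0.0010846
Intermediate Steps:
D(j) = -922 (D(j) = -481 - 441 = -922)
1/D(885) = 1/(-922) = -1/922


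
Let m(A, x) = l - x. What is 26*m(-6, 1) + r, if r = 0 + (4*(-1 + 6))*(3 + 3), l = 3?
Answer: 172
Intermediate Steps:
m(A, x) = 3 - x
r = 120 (r = 0 + (4*5)*6 = 0 + 20*6 = 0 + 120 = 120)
26*m(-6, 1) + r = 26*(3 - 1*1) + 120 = 26*(3 - 1) + 120 = 26*2 + 120 = 52 + 120 = 172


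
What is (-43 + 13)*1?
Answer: -30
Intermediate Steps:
(-43 + 13)*1 = -30*1 = -30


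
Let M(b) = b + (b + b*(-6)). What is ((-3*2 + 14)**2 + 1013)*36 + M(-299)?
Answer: 39968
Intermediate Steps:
M(b) = -4*b (M(b) = b + (b - 6*b) = b - 5*b = -4*b)
((-3*2 + 14)**2 + 1013)*36 + M(-299) = ((-3*2 + 14)**2 + 1013)*36 - 4*(-299) = ((-6 + 14)**2 + 1013)*36 + 1196 = (8**2 + 1013)*36 + 1196 = (64 + 1013)*36 + 1196 = 1077*36 + 1196 = 38772 + 1196 = 39968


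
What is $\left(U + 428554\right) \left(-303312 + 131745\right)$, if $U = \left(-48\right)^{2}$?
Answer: $-73921014486$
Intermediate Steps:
$U = 2304$
$\left(U + 428554\right) \left(-303312 + 131745\right) = \left(2304 + 428554\right) \left(-303312 + 131745\right) = 430858 \left(-171567\right) = -73921014486$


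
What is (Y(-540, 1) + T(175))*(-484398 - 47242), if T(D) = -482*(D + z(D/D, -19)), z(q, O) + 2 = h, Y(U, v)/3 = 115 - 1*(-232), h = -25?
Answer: 37371633800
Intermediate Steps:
Y(U, v) = 1041 (Y(U, v) = 3*(115 - 1*(-232)) = 3*(115 + 232) = 3*347 = 1041)
z(q, O) = -27 (z(q, O) = -2 - 25 = -27)
T(D) = 13014 - 482*D (T(D) = -482*(D - 27) = -482*(-27 + D) = 13014 - 482*D)
(Y(-540, 1) + T(175))*(-484398 - 47242) = (1041 + (13014 - 482*175))*(-484398 - 47242) = (1041 + (13014 - 84350))*(-531640) = (1041 - 71336)*(-531640) = -70295*(-531640) = 37371633800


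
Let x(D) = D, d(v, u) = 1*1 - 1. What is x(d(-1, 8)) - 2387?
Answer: -2387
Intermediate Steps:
d(v, u) = 0 (d(v, u) = 1 - 1 = 0)
x(d(-1, 8)) - 2387 = 0 - 2387 = -2387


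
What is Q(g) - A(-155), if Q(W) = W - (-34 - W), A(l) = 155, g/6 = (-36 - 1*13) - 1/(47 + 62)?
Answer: -77293/109 ≈ -709.11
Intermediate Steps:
g = -32052/109 (g = 6*((-36 - 1*13) - 1/(47 + 62)) = 6*((-36 - 13) - 1/109) = 6*(-49 - 1*1/109) = 6*(-49 - 1/109) = 6*(-5342/109) = -32052/109 ≈ -294.06)
Q(W) = 34 + 2*W (Q(W) = W + (34 + W) = 34 + 2*W)
Q(g) - A(-155) = (34 + 2*(-32052/109)) - 1*155 = (34 - 64104/109) - 155 = -60398/109 - 155 = -77293/109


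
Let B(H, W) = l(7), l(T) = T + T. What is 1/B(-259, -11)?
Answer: 1/14 ≈ 0.071429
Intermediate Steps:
l(T) = 2*T
B(H, W) = 14 (B(H, W) = 2*7 = 14)
1/B(-259, -11) = 1/14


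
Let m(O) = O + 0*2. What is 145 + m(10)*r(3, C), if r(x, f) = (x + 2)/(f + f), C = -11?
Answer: 1570/11 ≈ 142.73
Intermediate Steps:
r(x, f) = (2 + x)/(2*f) (r(x, f) = (2 + x)/((2*f)) = (2 + x)*(1/(2*f)) = (2 + x)/(2*f))
m(O) = O (m(O) = O + 0 = O)
145 + m(10)*r(3, C) = 145 + 10*((1/2)*(2 + 3)/(-11)) = 145 + 10*((1/2)*(-1/11)*5) = 145 + 10*(-5/22) = 145 - 25/11 = 1570/11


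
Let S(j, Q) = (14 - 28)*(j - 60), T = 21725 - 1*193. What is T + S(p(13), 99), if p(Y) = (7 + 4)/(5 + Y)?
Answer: 201271/9 ≈ 22363.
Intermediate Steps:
p(Y) = 11/(5 + Y)
T = 21532 (T = 21725 - 193 = 21532)
S(j, Q) = 840 - 14*j (S(j, Q) = -14*(-60 + j) = 840 - 14*j)
T + S(p(13), 99) = 21532 + (840 - 154/(5 + 13)) = 21532 + (840 - 154/18) = 21532 + (840 - 14*11/18) = 21532 + (840 - 77/9) = 21532 + 7483/9 = 201271/9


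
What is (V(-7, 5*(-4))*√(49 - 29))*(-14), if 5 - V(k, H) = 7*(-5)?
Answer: -1120*√5 ≈ -2504.4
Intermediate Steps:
V(k, H) = 40 (V(k, H) = 5 - 7*(-5) = 5 - 1*(-35) = 5 + 35 = 40)
(V(-7, 5*(-4))*√(49 - 29))*(-14) = (40*√(49 - 29))*(-14) = (40*√20)*(-14) = (40*(2*√5))*(-14) = (80*√5)*(-14) = -1120*√5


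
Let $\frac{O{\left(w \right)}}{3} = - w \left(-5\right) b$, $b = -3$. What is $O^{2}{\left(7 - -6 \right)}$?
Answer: $342225$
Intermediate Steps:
$O{\left(w \right)} = - 45 w$ ($O{\left(w \right)} = 3 - w \left(-5\right) \left(-3\right) = 3 \cdot 5 w \left(-3\right) = 3 \left(- 15 w\right) = - 45 w$)
$O^{2}{\left(7 - -6 \right)} = \left(- 45 \left(7 - -6\right)\right)^{2} = \left(- 45 \left(7 + 6\right)\right)^{2} = \left(\left(-45\right) 13\right)^{2} = \left(-585\right)^{2} = 342225$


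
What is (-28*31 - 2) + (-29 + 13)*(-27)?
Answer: -438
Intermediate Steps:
(-28*31 - 2) + (-29 + 13)*(-27) = (-868 - 2) - 16*(-27) = -870 + 432 = -438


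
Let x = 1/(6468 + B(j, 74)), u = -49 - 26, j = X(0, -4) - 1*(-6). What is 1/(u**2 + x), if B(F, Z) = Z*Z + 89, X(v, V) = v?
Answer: 12033/67685626 ≈ 0.00017778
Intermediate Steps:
j = 6 (j = 0 - 1*(-6) = 0 + 6 = 6)
B(F, Z) = 89 + Z**2 (B(F, Z) = Z**2 + 89 = 89 + Z**2)
u = -75
x = 1/12033 (x = 1/(6468 + (89 + 74**2)) = 1/(6468 + (89 + 5476)) = 1/(6468 + 5565) = 1/12033 ≈ 8.3105e-5)
1/(u**2 + x) = 1/((-75)**2 + 1/12033) = 1/(5625 + 1/12033) = 1/(67685626/12033) = 12033/67685626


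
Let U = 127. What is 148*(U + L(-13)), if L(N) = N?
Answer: 16872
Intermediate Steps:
148*(U + L(-13)) = 148*(127 - 13) = 148*114 = 16872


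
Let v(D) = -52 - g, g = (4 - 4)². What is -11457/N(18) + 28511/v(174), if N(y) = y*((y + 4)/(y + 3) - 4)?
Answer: -134078/403 ≈ -332.70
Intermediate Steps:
g = 0 (g = 0² = 0)
v(D) = -52 (v(D) = -52 - 1*0 = -52 + 0 = -52)
N(y) = y*(-4 + (4 + y)/(3 + y)) (N(y) = y*((4 + y)/(3 + y) - 4) = y*(-4 + (4 + y)/(3 + y)))
-11457/N(18) + 28511/v(174) = -11457*(-(3 + 18)/(18*(8 + 3*18))) + 28511/(-52) = -11457*(-7/(6*(8 + 54))) + 28511*(-1/52) = -11457/((-1*18*1/21*62)) - 28511/52 = -11457/(-372/7) - 28511/52 = -11457*(-7/372) - 28511/52 = 26733/124 - 28511/52 = -134078/403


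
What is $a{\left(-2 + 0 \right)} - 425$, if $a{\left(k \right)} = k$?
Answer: $-427$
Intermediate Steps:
$a{\left(-2 + 0 \right)} - 425 = \left(-2 + 0\right) - 425 = -2 - 425 = -427$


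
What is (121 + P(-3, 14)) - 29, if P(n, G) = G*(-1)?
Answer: 78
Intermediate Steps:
P(n, G) = -G
(121 + P(-3, 14)) - 29 = (121 - 1*14) - 29 = (121 - 14) - 29 = 107 - 29 = 78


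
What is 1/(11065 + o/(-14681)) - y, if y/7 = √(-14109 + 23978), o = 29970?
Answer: 14681/162415295 - 7*√9869 ≈ -695.40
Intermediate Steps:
y = 7*√9869 (y = 7*√(-14109 + 23978) = 7*√9869 ≈ 695.40)
1/(11065 + o/(-14681)) - y = 1/(11065 + 29970/(-14681)) - 7*√9869 = 1/(11065 + 29970*(-1/14681)) - 7*√9869 = 1/(11065 - 29970/14681) - 7*√9869 = 1/(162415295/14681) - 7*√9869 = 14681/162415295 - 7*√9869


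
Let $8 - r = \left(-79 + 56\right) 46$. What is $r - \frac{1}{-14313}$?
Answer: $\frac{15257659}{14313} \approx 1066.0$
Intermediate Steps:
$r = 1066$ ($r = 8 - \left(-79 + 56\right) 46 = 8 - \left(-23\right) 46 = 8 - -1058 = 8 + 1058 = 1066$)
$r - \frac{1}{-14313} = 1066 - \frac{1}{-14313} = 1066 - - \frac{1}{14313} = 1066 + \frac{1}{14313} = \frac{15257659}{14313}$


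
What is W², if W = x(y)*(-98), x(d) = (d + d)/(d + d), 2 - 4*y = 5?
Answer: 9604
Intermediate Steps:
y = -¾ (y = ½ - ¼*5 = ½ - 5/4 = -¾ ≈ -0.75000)
x(d) = 1 (x(d) = (2*d)/((2*d)) = (2*d)*(1/(2*d)) = 1)
W = -98 (W = 1*(-98) = -98)
W² = (-98)² = 9604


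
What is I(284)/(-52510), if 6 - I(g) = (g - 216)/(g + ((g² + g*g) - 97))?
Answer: -484463/4240156245 ≈ -0.00011426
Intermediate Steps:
I(g) = 6 - (-216 + g)/(-97 + g + 2*g²) (I(g) = 6 - (g - 216)/(g + ((g² + g*g) - 97)) = 6 - (-216 + g)/(g + ((g² + g²) - 97)) = 6 - (-216 + g)/(g + (2*g² - 97)) = 6 - (-216 + g)/(g + (-97 + 2*g²)) = 6 - (-216 + g)/(-97 + g + 2*g²))
I(284)/(-52510) = ((-366 + 5*284 + 12*284²)/(-97 + 284 + 2*284²))/(-52510) = ((-366 + 1420 + 12*80656)/(-97 + 284 + 2*80656))*(-1/52510) = ((-366 + 1420 + 967872)/(-97 + 284 + 161312))*(-1/52510) = (968926/161499)*(-1/52510) = -484463/4240156245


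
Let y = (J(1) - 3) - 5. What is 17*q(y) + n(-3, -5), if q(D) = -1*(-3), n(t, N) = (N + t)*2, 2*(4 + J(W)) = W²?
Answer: 35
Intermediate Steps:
J(W) = -4 + W²/2
n(t, N) = 2*N + 2*t
y = -23/2 (y = ((-4 + (½)*1²) - 3) - 5 = ((-4 + (½)*1) - 3) - 5 = ((-4 + ½) - 3) - 5 = (-7/2 - 3) - 5 = -13/2 - 5 = -23/2 ≈ -11.500)
q(D) = 3
17*q(y) + n(-3, -5) = 17*3 + (2*(-5) + 2*(-3)) = 51 + (-10 - 6) = 51 - 16 = 35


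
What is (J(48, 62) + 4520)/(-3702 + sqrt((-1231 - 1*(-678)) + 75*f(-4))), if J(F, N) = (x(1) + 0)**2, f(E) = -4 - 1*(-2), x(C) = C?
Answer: -16736742/13705507 - 4521*I*sqrt(703)/13705507 ≈ -1.2212 - 0.0087461*I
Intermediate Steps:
f(E) = -2 (f(E) = -4 + 2 = -2)
J(F, N) = 1 (J(F, N) = (1 + 0)**2 = 1**2 = 1)
(J(48, 62) + 4520)/(-3702 + sqrt((-1231 - 1*(-678)) + 75*f(-4))) = (1 + 4520)/(-3702 + sqrt((-1231 - 1*(-678)) + 75*(-2))) = 4521/(-3702 + sqrt((-1231 + 678) - 150)) = 4521/(-3702 + sqrt(-553 - 150)) = 4521/(-3702 + sqrt(-703)) = 4521/(-3702 + I*sqrt(703))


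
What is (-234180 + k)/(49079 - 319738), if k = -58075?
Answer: 292255/270659 ≈ 1.0798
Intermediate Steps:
(-234180 + k)/(49079 - 319738) = (-234180 - 58075)/(49079 - 319738) = -292255/(-270659) = -292255*(-1/270659) = 292255/270659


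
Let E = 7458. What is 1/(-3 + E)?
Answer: 1/7455 ≈ 0.00013414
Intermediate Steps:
1/(-3 + E) = 1/(-3 + 7458) = 1/7455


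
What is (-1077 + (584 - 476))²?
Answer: 938961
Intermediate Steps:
(-1077 + (584 - 476))² = (-1077 + 108)² = (-969)² = 938961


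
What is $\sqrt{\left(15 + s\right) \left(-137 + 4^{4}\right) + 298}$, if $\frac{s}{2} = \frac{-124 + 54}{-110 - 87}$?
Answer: $\frac{\sqrt{84121167}}{197} \approx 46.557$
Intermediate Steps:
$s = \frac{140}{197}$ ($s = 2 \frac{-124 + 54}{-110 - 87} = 2 \left(- \frac{70}{-197}\right) = 2 \left(\left(-70\right) \left(- \frac{1}{197}\right)\right) = 2 \cdot \frac{70}{197} = \frac{140}{197} \approx 0.71066$)
$\sqrt{\left(15 + s\right) \left(-137 + 4^{4}\right) + 298} = \sqrt{\left(15 + \frac{140}{197}\right) \left(-137 + 4^{4}\right) + 298} = \sqrt{\frac{3095 \left(-137 + 256\right)}{197} + 298} = \sqrt{\frac{3095}{197} \cdot 119 + 298} = \sqrt{\frac{368305}{197} + 298} = \sqrt{\frac{427011}{197}} = \frac{\sqrt{84121167}}{197}$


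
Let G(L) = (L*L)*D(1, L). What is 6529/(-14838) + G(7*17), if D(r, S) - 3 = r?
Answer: 840477143/14838 ≈ 56644.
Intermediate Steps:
D(r, S) = 3 + r
G(L) = 4*L² (G(L) = (L*L)*(3 + 1) = L²*4 = 4*L²)
6529/(-14838) + G(7*17) = 6529/(-14838) + 4*(7*17)² = 6529*(-1/14838) + 4*119² = -6529/14838 + 4*14161 = -6529/14838 + 56644 = 840477143/14838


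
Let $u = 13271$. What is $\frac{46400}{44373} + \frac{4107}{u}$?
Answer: $\frac{798014311}{588874083} \approx 1.3552$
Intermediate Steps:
$\frac{46400}{44373} + \frac{4107}{u} = \frac{46400}{44373} + \frac{4107}{13271} = \frac{798014311}{588874083}$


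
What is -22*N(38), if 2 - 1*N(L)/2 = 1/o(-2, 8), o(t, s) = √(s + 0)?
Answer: -88 + 11*√2 ≈ -72.444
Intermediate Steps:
o(t, s) = √s
N(L) = 4 - √2/2 (N(L) = 4 - 2*√2/4 = 4 - √2/2)
-22*N(38) = -22*(4 - √2/2) = -88 + 11*√2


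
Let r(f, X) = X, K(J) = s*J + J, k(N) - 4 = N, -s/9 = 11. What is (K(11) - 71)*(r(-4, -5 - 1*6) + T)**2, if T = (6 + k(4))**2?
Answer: -39324525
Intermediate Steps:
s = -99 (s = -9*11 = -99)
k(N) = 4 + N
K(J) = -98*J (K(J) = -99*J + J = -98*J)
T = 196 (T = (6 + (4 + 4))**2 = (6 + 8)**2 = 14**2 = 196)
(K(11) - 71)*(r(-4, -5 - 1*6) + T)**2 = (-98*11 - 71)*((-5 - 1*6) + 196)**2 = (-1078 - 71)*((-5 - 6) + 196)**2 = -1149*(-11 + 196)**2 = -1149*185**2 = -1149*34225 = -39324525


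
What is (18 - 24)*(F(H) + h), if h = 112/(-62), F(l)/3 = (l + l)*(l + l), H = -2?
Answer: -8592/31 ≈ -277.16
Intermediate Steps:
F(l) = 12*l² (F(l) = 3*((l + l)*(l + l)) = 3*((2*l)*(2*l)) = 3*(4*l²) = 12*l²)
h = -56/31 (h = 112*(-1/62) = -56/31 ≈ -1.8065)
(18 - 24)*(F(H) + h) = (18 - 24)*(12*(-2)² - 56/31) = -6*(12*4 - 56/31) = -6*(48 - 56/31) = -6*1432/31 = -8592/31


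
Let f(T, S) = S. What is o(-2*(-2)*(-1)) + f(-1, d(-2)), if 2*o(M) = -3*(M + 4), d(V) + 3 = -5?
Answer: -8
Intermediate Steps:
d(V) = -8 (d(V) = -3 - 5 = -8)
o(M) = -6 - 3*M/2 (o(M) = (-3*(M + 4))/2 = (-3*(4 + M))/2 = (-12 - 3*M)/2 = -6 - 3*M/2)
o(-2*(-2)*(-1)) + f(-1, d(-2)) = (-6 - 3*(-2*(-2))*(-1)/2) - 8 = (-6 - 6*(-1)) - 8 = (-6 - 3/2*(-4)) - 8 = (-6 + 6) - 8 = 0 - 8 = -8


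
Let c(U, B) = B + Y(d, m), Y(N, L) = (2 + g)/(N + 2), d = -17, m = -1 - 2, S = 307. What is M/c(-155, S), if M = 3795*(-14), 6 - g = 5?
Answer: -132825/767 ≈ -173.17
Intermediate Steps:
g = 1 (g = 6 - 1*5 = 6 - 5 = 1)
m = -3
Y(N, L) = 3/(2 + N) (Y(N, L) = (2 + 1)/(N + 2) = 3/(2 + N))
c(U, B) = -⅕ + B (c(U, B) = B + 3/(2 - 17) = B + 3/(-15) = B + 3*(-1/15) = B - ⅕ = -⅕ + B)
M = -53130
M/c(-155, S) = -53130/(-⅕ + 307) = -53130/1534/5 = -53130*5/1534 = -132825/767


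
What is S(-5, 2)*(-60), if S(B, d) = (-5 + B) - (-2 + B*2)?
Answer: -120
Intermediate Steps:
S(B, d) = -3 - B (S(B, d) = (-5 + B) - (-2 + 2*B) = (-5 + B) + (2 - 2*B) = -3 - B)
S(-5, 2)*(-60) = (-3 - 1*(-5))*(-60) = (-3 + 5)*(-60) = 2*(-60) = -120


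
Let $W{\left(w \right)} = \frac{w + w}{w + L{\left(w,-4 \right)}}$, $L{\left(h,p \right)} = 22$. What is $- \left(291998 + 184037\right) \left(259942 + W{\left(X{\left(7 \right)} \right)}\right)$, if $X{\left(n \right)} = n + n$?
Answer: $- \frac{1113676741975}{9} \approx -1.2374 \cdot 10^{11}$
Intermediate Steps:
$X{\left(n \right)} = 2 n$
$W{\left(w \right)} = \frac{2 w}{22 + w}$ ($W{\left(w \right)} = \frac{w + w}{w + 22} = \frac{2 w}{22 + w}$)
$- \left(291998 + 184037\right) \left(259942 + W{\left(X{\left(7 \right)} \right)}\right) = - \left(291998 + 184037\right) \left(259942 + \frac{2 \cdot 2 \cdot 7}{22 + 2 \cdot 7}\right) = - 476035 \left(259942 + 2 \cdot 14 \frac{1}{22 + 14}\right) = - 476035 \left(259942 + 2 \cdot 14 \cdot \frac{1}{36}\right) = - 476035 \left(259942 + \frac{7}{9}\right) = - \frac{476035 \cdot 2339485}{9} = \left(-1\right) \frac{1113676741975}{9} = - \frac{1113676741975}{9}$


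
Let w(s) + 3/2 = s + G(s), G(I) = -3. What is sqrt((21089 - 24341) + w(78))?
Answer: I*sqrt(12714)/2 ≈ 56.378*I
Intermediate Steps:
w(s) = -9/2 + s (w(s) = -3/2 + (s - 3) = -3/2 + (-3 + s) = -9/2 + s)
sqrt((21089 - 24341) + w(78)) = sqrt((21089 - 24341) + (-9/2 + 78)) = sqrt(-3252 + 147/2) = sqrt(-6357/2) = I*sqrt(12714)/2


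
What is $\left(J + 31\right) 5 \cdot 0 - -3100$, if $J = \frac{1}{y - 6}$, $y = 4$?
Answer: $3100$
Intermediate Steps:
$J = - \frac{1}{2}$ ($J = \frac{1}{4 - 6} = \frac{1}{-2} = - \frac{1}{2} \approx -0.5$)
$\left(J + 31\right) 5 \cdot 0 - -3100 = \left(- \frac{1}{2} + 31\right) 5 \cdot 0 - -3100 = \frac{61}{2} \cdot 0 + 3100 = 0 + 3100 = 3100$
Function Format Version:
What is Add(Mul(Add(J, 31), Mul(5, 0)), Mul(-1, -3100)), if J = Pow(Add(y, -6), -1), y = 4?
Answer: 3100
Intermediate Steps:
J = Rational(-1, 2) (J = Pow(Add(4, -6), -1) = Pow(-2, -1) = Rational(-1, 2) ≈ -0.50000)
Add(Mul(Add(J, 31), Mul(5, 0)), Mul(-1, -3100)) = Add(Mul(Add(Rational(-1, 2), 31), Mul(5, 0)), Mul(-1, -3100)) = Add(Mul(Rational(61, 2), 0), 3100) = Add(0, 3100) = 3100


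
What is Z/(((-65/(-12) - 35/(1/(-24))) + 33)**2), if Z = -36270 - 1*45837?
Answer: -11823408/111112681 ≈ -0.10641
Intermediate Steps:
Z = -82107 (Z = -36270 - 45837 = -82107)
Z/(((-65/(-12) - 35/(1/(-24))) + 33)**2) = -82107/((-65/(-12) - 35/(1/(-24))) + 33)**2 = -82107/((-65*(-1/12) - 35/(-1/24)) + 33)**2 = -82107/((65/12 - 35*(-24)) + 33)**2 = -82107/((65/12 + 840) + 33)**2 = -82107/(10145/12 + 33)**2 = -82107/((10541/12)**2) = -82107/111112681/144 = -82107*144/111112681 = -11823408/111112681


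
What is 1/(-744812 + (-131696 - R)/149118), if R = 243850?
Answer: -24853/18510875227 ≈ -1.3426e-6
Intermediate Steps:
1/(-744812 + (-131696 - R)/149118) = 1/(-744812 + (-131696 - 1*243850)/149118) = 1/(-744812 + (-131696 - 243850)*(1/149118)) = 1/(-744812 - 375546*1/149118) = 1/(-744812 - 62591/24853) = 1/(-18510875227/24853) = -24853/18510875227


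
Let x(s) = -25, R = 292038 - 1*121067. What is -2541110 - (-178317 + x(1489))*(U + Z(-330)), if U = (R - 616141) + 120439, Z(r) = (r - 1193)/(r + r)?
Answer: -19112050839527/330 ≈ -5.7915e+10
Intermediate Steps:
R = 170971 (R = 292038 - 121067 = 170971)
Z(r) = (-1193 + r)/(2*r) (Z(r) = (-1193 + r)/((2*r)) = (-1193 + r)*(1/(2*r)) = (-1193 + r)/(2*r))
U = -324731 (U = (170971 - 616141) + 120439 = -445170 + 120439 = -324731)
-2541110 - (-178317 + x(1489))*(U + Z(-330)) = -2541110 - (-178317 - 25)*(-324731 + (½)*(-1193 - 330)/(-330)) = -2541110 - (-178342)*(-324731 + (½)*(-1/330)*(-1523)) = -2541110 - (-178342)*(-324731 + 1523/660) = -2541110 - (-178342)*(-214320937)/660 = -2541110 - 1*19111212273227/330 = -2541110 - 19111212273227/330 = -19112050839527/330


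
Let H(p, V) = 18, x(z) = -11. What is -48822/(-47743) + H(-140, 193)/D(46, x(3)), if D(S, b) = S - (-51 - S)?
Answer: 7840920/6827249 ≈ 1.1485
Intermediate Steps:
D(S, b) = 51 + 2*S (D(S, b) = S + (51 + S) = 51 + 2*S)
-48822/(-47743) + H(-140, 193)/D(46, x(3)) = -48822/(-47743) + 18/(51 + 2*46) = -48822*(-1/47743) + 18/(51 + 92) = 48822/47743 + 18/143 = 7840920/6827249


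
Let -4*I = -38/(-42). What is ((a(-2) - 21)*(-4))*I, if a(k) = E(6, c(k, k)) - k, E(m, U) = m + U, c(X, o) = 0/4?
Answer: -247/21 ≈ -11.762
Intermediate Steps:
c(X, o) = 0 (c(X, o) = 0*(¼) = 0)
E(m, U) = U + m
a(k) = 6 - k (a(k) = (0 + 6) - k = 6 - k)
I = -19/84 (I = -(-19)/(2*(-42)) = -(-19)*(-1)/(2*42) = -¼*19/21 = -19/84 ≈ -0.22619)
((a(-2) - 21)*(-4))*I = (((6 - 1*(-2)) - 21)*(-4))*(-19/84) = (((6 + 2) - 21)*(-4))*(-19/84) = ((8 - 21)*(-4))*(-19/84) = -13*(-4)*(-19/84) = 52*(-19/84) = -247/21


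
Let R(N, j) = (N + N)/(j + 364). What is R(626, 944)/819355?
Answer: 313/267929085 ≈ 1.1682e-6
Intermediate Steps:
R(N, j) = 2*N/(364 + j) (R(N, j) = (2*N)/(364 + j) = 2*N/(364 + j))
R(626, 944)/819355 = (2*626/(364 + 944))/819355 = (2*626/1308)*(1/819355) = (2*626*(1/1308))*(1/819355) = (313/327)*(1/819355) = 313/267929085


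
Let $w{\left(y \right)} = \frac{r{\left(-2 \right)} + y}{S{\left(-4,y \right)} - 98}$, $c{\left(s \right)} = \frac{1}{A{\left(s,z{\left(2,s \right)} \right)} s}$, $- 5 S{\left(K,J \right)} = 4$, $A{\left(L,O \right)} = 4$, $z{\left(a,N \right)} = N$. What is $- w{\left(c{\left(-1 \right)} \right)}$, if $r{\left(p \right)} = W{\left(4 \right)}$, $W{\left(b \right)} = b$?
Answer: $\frac{75}{1976} \approx 0.037955$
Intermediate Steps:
$S{\left(K,J \right)} = - \frac{4}{5}$ ($S{\left(K,J \right)} = \left(- \frac{1}{5}\right) 4 = - \frac{4}{5}$)
$r{\left(p \right)} = 4$
$c{\left(s \right)} = \frac{1}{4 s}$
$w{\left(y \right)} = - \frac{10}{247} - \frac{5 y}{494}$ ($w{\left(y \right)} = \frac{4 + y}{- \frac{4}{5} - 98} = \frac{4 + y}{- \frac{494}{5}} = \left(4 + y\right) \left(- \frac{5}{494}\right) = - \frac{10}{247} - \frac{5 y}{494}$)
$- w{\left(c{\left(-1 \right)} \right)} = - (- \frac{10}{247} - \frac{5 \frac{1}{4 \left(-1\right)}}{494}) = - (- \frac{10}{247} - \frac{5 \cdot \frac{1}{4} \left(-1\right)}{494}) = - (- \frac{10}{247} - - \frac{5}{1976}) = - (- \frac{10}{247} + \frac{5}{1976}) = \left(-1\right) \left(- \frac{75}{1976}\right) = \frac{75}{1976}$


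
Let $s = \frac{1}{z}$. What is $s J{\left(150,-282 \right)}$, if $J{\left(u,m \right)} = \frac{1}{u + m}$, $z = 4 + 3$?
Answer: $- \frac{1}{924} \approx -0.0010823$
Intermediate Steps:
$z = 7$
$J{\left(u,m \right)} = \frac{1}{m + u}$
$s = \frac{1}{7} \approx 0.14286$
$s J{\left(150,-282 \right)} = \frac{1}{7 \left(-282 + 150\right)} = \frac{1}{7 \left(-132\right)} = \frac{1}{7} \left(- \frac{1}{132}\right) = - \frac{1}{924}$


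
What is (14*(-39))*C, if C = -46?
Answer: 25116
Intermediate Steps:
(14*(-39))*C = (14*(-39))*(-46) = -546*(-46) = 25116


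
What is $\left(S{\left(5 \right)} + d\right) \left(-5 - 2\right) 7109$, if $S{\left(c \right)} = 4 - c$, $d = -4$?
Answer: $248815$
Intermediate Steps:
$\left(S{\left(5 \right)} + d\right) \left(-5 - 2\right) 7109 = \left(\left(4 - 5\right) - 4\right) \left(-5 - 2\right) 7109 = \left(\left(4 - 5\right) - 4\right) \left(-7\right) 7109 = \left(-1 - 4\right) \left(-7\right) 7109 = \left(-5\right) \left(-7\right) 7109 = 35 \cdot 7109 = 248815$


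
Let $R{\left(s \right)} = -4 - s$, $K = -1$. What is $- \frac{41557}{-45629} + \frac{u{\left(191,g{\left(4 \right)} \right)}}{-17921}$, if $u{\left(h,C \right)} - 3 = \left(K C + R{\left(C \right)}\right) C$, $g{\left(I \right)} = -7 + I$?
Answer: $\frac{744879884}{817717309} \approx 0.91093$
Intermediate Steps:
$u{\left(h,C \right)} = 3 + C \left(-4 - 2 C\right)$ ($u{\left(h,C \right)} = 3 + \left(- C - \left(4 + C\right)\right) C = 3 + \left(-4 - 2 C\right) C = 3 + C \left(-4 - 2 C\right)$)
$- \frac{41557}{-45629} + \frac{u{\left(191,g{\left(4 \right)} \right)}}{-17921} = - \frac{41557}{-45629} + \frac{3 - \left(-7 + 4\right)^{2} - \left(-7 + 4\right) \left(4 + \left(-7 + 4\right)\right)}{-17921} = \left(-41557\right) \left(- \frac{1}{45629}\right) + \left(3 - \left(-3\right)^{2} - - 3 \left(4 - 3\right)\right) \left(- \frac{1}{17921}\right) = \frac{41557}{45629} + \left(3 - 9 - \left(-3\right) 1\right) \left(- \frac{1}{17921}\right) = \frac{41557}{45629} + \left(3 - 9 + 3\right) \left(- \frac{1}{17921}\right) = \frac{41557}{45629} - - \frac{3}{17921} = \frac{41557}{45629} + \frac{3}{17921} = \frac{744879884}{817717309}$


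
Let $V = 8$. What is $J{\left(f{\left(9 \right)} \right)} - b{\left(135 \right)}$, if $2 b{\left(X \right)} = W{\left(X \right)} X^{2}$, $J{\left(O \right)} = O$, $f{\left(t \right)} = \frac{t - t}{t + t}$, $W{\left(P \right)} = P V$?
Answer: $-9841500$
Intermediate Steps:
$W{\left(P \right)} = 8 P$ ($W{\left(P \right)} = P 8 = 8 P$)
$f{\left(t \right)} = 0$ ($f{\left(t \right)} = \frac{0}{2 t} = 0 \frac{1}{2 t} = 0$)
$b{\left(X \right)} = 4 X^{3}$ ($b{\left(X \right)} = \frac{8 X X^{2}}{2} = \frac{8 X^{3}}{2} = 4 X^{3}$)
$J{\left(f{\left(9 \right)} \right)} - b{\left(135 \right)} = 0 - 4 \cdot 135^{3} = 0 - 4 \cdot 2460375 = 0 - 9841500 = -9841500$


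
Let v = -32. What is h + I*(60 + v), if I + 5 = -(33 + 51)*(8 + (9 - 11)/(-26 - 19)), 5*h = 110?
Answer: -285578/15 ≈ -19039.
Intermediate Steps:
h = 22 (h = (⅕)*110 = 22)
I = -10211/15 (I = -5 - (33 + 51)*(8 + (9 - 11)/(-26 - 19)) = -5 - 84*(8 - 2/(-45)) = -5 - 84*(8 - 2*(-1/45)) = -5 - 84*(8 + 2/45) = -5 - 84*362/45 = -5 - 1*10136/15 = -5 - 10136/15 = -10211/15 ≈ -680.73)
h + I*(60 + v) = 22 - 10211*(60 - 32)/15 = 22 - 10211/15*28 = 22 - 285908/15 = -285578/15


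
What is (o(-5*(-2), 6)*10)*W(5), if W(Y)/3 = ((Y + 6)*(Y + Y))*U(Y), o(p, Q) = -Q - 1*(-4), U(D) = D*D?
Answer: -165000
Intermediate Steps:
U(D) = D**2
o(p, Q) = 4 - Q (o(p, Q) = -Q + 4 = 4 - Q)
W(Y) = 6*Y**3*(6 + Y) (W(Y) = 3*(((Y + 6)*(Y + Y))*Y**2) = 3*(((6 + Y)*(2*Y))*Y**2) = 3*((2*Y*(6 + Y))*Y**2) = 3*(2*Y**3*(6 + Y)) = 6*Y**3*(6 + Y))
(o(-5*(-2), 6)*10)*W(5) = ((4 - 1*6)*10)*(6*5**3*(6 + 5)) = ((4 - 6)*10)*(6*125*11) = -2*10*8250 = -20*8250 = -165000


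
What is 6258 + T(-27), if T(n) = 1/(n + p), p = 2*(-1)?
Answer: 181481/29 ≈ 6258.0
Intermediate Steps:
p = -2
T(n) = 1/(-2 + n) (T(n) = 1/(n - 2) = 1/(-2 + n))
6258 + T(-27) = 6258 + 1/(-2 - 27) = 6258 + 1/(-29) = 6258 - 1/29 = 181481/29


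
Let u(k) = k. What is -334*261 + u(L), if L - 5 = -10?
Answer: -87179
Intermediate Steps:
L = -5 (L = 5 - 10 = -5)
-334*261 + u(L) = -334*261 - 5 = -87174 - 5 = -87179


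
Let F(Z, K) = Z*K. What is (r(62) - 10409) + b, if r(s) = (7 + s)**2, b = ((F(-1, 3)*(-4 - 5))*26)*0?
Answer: -5648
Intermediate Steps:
F(Z, K) = K*Z
b = 0 (b = (((3*(-1))*(-4 - 5))*26)*0 = (-3*(-9)*26)*0 = (27*26)*0 = 702*0 = 0)
(r(62) - 10409) + b = ((7 + 62)**2 - 10409) + 0 = (69**2 - 10409) + 0 = (4761 - 10409) + 0 = -5648 + 0 = -5648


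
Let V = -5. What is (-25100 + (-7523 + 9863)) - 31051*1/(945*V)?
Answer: -107509949/4725 ≈ -22753.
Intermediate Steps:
(-25100 + (-7523 + 9863)) - 31051*1/(945*V) = (-25100 + (-7523 + 9863)) - 31051/((-5*945)) = (-25100 + 2340) - 31051/(-4725) = -22760 - 31051*(-1/4725) = -22760 + 31051/4725 = -107509949/4725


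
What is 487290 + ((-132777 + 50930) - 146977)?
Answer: 258466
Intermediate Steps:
487290 + ((-132777 + 50930) - 146977) = 487290 + (-81847 - 146977) = 487290 - 228824 = 258466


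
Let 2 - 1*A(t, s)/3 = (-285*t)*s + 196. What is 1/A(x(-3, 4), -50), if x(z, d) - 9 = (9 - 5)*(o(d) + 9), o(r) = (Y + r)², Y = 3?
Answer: -1/10303332 ≈ -9.7056e-8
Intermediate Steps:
o(r) = (3 + r)²
x(z, d) = 45 + 4*(3 + d)² (x(z, d) = 9 + (9 - 5)*((3 + d)² + 9) = 9 + 4*(9 + (3 + d)²) = 9 + (36 + 4*(3 + d)²) = 45 + 4*(3 + d)²)
A(t, s) = -582 + 855*s*t (A(t, s) = 6 - 3*((-285*t)*s + 196) = 6 - 3*(-285*s*t + 196) = 6 - 3*(196 - 285*s*t) = 6 + (-588 + 855*s*t) = -582 + 855*s*t)
1/A(x(-3, 4), -50) = 1/(-582 + 855*(-50)*(45 + 4*(3 + 4)²)) = 1/(-582 + 855*(-50)*(45 + 4*7²)) = 1/(-582 + 855*(-50)*(45 + 4*49)) = 1/(-582 + 855*(-50)*(45 + 196)) = 1/(-582 + 855*(-50)*241) = 1/(-582 - 10302750) = 1/(-10303332) = -1/10303332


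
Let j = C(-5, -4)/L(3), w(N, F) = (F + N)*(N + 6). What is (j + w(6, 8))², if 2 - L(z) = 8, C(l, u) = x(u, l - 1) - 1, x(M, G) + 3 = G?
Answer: 259081/9 ≈ 28787.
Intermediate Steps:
x(M, G) = -3 + G
C(l, u) = -5 + l (C(l, u) = (-3 + (l - 1)) - 1 = (-3 + (-1 + l)) - 1 = (-4 + l) - 1 = -5 + l)
L(z) = -6 (L(z) = 2 - 1*8 = 2 - 8 = -6)
w(N, F) = (6 + N)*(F + N) (w(N, F) = (F + N)*(6 + N) = (6 + N)*(F + N))
j = 5/3 (j = (-5 - 5)/(-6) = -10*(-⅙) = 5/3 ≈ 1.6667)
(j + w(6, 8))² = (5/3 + (6² + 6*8 + 6*6 + 8*6))² = (5/3 + (36 + 48 + 36 + 48))² = (5/3 + 168)² = (509/3)² = 259081/9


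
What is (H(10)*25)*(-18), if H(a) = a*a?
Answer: -45000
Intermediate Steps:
H(a) = a²
(H(10)*25)*(-18) = (10²*25)*(-18) = (100*25)*(-18) = 2500*(-18) = -45000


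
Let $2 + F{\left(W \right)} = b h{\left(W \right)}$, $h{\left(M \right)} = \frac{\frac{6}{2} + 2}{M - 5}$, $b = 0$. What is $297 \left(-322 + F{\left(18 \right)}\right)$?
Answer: $-96228$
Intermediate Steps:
$h{\left(M \right)} = \frac{5}{-5 + M}$ ($h{\left(M \right)} = \frac{6 \cdot \frac{1}{2} + 2}{-5 + M} = \frac{3 + 2}{-5 + M} = \frac{5}{-5 + M}$)
$F{\left(W \right)} = -2$ ($F{\left(W \right)} = -2 + 0 \frac{5}{-5 + W} = -2 + 0 = -2$)
$297 \left(-322 + F{\left(18 \right)}\right) = 297 \left(-322 - 2\right) = 297 \left(-324\right) = -96228$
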